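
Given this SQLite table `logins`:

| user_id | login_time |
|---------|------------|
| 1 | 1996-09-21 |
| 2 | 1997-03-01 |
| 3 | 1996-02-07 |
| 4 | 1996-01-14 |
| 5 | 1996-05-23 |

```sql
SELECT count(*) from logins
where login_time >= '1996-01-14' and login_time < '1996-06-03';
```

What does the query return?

3

Rows in [1996-01-14, 1996-06-03): 1996-02-07, 1996-01-14, 1996-05-23 → 3 rows.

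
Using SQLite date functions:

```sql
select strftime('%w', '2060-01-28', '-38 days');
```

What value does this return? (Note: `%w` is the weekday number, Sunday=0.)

0

First apply '-38 days': 2060-01-28 → 2059-12-21.
2059-12-21 is a Sunday; with Sunday=0 that is 0.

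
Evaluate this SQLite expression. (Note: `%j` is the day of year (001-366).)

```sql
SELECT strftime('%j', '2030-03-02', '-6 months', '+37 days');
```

First apply '-6 months', '+37 days': 2030-03-02 → 2029-10-09.
Day-of-year for 2029-10-09: days since 2029-01-01 inclusive = 282, zero-padded to 282.

282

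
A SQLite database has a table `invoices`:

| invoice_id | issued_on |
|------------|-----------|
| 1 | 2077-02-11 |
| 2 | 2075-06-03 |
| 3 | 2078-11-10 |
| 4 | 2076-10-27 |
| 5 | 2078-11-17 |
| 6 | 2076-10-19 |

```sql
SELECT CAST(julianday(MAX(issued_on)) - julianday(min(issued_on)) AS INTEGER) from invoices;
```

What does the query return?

1263

MIN = 2075-06-03, MAX = 2078-11-17.
27 days remain in June 2075 after the 3rd (30 − 3).
Full months from July 2075 through October 2078 contribute their day counts.
Then 17 days into November 2078.
Total: 27 + 31 + 31 + 30 + 31 + 30 + 31 + 31 + 29 + 31 + 30 + 31 + 30 + 31 + 31 + 30 + 31 + 30 + 31 + 31 + 28 + 31 + 30 + 31 + 30 + 31 + 31 + 30 + 31 + 30 + 31 + 31 + 28 + 31 + 30 + 31 + 30 + 31 + 31 + 30 + 31 + 17 = 1263.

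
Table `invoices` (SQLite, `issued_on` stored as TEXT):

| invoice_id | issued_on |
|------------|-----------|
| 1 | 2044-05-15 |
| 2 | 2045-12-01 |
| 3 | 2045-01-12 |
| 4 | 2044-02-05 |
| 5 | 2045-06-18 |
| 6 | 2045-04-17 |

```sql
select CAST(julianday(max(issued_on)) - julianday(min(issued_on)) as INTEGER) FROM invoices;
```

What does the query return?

665

MIN = 2044-02-05, MAX = 2045-12-01.
24 days remain in February 2044 after the 5th (29 − 5).
Full months from March 2044 through November 2045 contribute their day counts.
Then 1 day into December 2045.
Total: 24 + 31 + 30 + 31 + 30 + 31 + 31 + 30 + 31 + 30 + 31 + 31 + 28 + 31 + 30 + 31 + 30 + 31 + 31 + 30 + 31 + 30 + 1 = 665.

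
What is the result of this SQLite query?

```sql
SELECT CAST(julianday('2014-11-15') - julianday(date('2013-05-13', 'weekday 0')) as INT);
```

`weekday 0` advances to the next Sunday; 2013-05-13 is a Monday, so it moves forward to 2013-05-19.
12 days remain in May 2013 after the 19th (31 − 19).
Full months from June 2013 through October 2014 contribute their day counts.
Then 15 days into November 2014.
Total: 12 + 30 + 31 + 31 + 30 + 31 + 30 + 31 + 31 + 28 + 31 + 30 + 31 + 30 + 31 + 31 + 30 + 31 + 15 = 545.

545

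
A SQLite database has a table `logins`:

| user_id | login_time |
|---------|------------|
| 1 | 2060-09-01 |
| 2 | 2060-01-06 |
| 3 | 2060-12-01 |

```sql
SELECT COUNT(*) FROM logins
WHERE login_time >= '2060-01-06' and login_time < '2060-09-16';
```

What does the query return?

2

Rows in [2060-01-06, 2060-09-16): 2060-09-01, 2060-01-06 → 2 rows.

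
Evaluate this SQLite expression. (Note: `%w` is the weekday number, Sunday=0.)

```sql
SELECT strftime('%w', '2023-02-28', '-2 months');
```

3

First apply '-2 months': 2023-02-28 → 2022-12-28.
2022-12-28 is a Wednesday; with Sunday=0 that is 3.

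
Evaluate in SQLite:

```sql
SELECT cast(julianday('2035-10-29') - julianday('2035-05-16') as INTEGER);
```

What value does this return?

166

15 days remain in May 2035 after the 16th (31 − 16).
June 2035: 30 days.
July 2035: 31 days.
August 2035: 31 days.
September 2035: 30 days.
Then 29 days into October 2035.
Total: 15 + 30 + 31 + 31 + 30 + 29 = 166.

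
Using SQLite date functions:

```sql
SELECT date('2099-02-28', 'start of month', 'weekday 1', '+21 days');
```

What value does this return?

2099-02-23

`start of month` rewinds 2099-02-28 to 2099-02-01.
`weekday 1` advances to the next Monday; 2099-02-01 is a Sunday, so it moves forward to 2099-02-02.
Advancing 21 more days within February lands on 2099-02-23.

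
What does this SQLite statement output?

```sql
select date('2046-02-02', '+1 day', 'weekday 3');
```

Advancing 1 more day within February lands on 2046-02-03.
`weekday 3` advances to the next Wednesday; 2046-02-03 is a Saturday, so it moves forward to 2046-02-07.

2046-02-07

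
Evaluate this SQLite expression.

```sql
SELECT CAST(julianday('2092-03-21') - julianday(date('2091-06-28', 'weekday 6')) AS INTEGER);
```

265

`weekday 6` advances to the next Saturday; 2091-06-28 is a Thursday, so it moves forward to 2091-06-30.
0 days remain in June 2091 after the 30th (30 − 30).
Full months from July 2091 through February 2092 contribute their day counts.
Then 21 days into March 2092.
Total: 0 + 31 + 31 + 30 + 31 + 30 + 31 + 31 + 29 + 21 = 265.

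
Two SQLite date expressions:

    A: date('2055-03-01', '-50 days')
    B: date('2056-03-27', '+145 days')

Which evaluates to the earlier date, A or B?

A = 2055-01-10.
B = 2056-08-19.
A is earlier.

A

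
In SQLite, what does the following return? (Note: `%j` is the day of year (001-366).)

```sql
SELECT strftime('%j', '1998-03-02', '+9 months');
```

336

First apply '+9 months': 1998-03-02 → 1998-12-02.
Day-of-year for 1998-12-02: days since 1998-01-01 inclusive = 336, zero-padded to 336.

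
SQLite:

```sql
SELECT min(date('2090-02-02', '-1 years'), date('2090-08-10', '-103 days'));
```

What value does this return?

2089-02-02

date('2090-02-02', '-1 years') → 2089-02-02.
date('2090-08-10', '-103 days') → 2090-04-29.
Earlier of the two is 2089-02-02.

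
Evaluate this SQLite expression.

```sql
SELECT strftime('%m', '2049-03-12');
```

03

`%m` extracts the 2-digit month (01-12): 03.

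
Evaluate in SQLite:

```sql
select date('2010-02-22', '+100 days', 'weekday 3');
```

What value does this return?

Applying '+100 days' to 2010-02-22: counting 100 days forward gives 2010-06-02.
`weekday 3` advances to the next Wednesday; 2010-06-02 is already a Wednesday, so it stays at 2010-06-02.

2010-06-02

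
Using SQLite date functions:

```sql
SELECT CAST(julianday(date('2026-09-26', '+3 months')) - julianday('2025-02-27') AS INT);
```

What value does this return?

667

Adding +3 months to 2026-09-26 gives 2026-12-26.
1 day remains in February 2025 after the 27th (28 − 27).
Full months from March 2025 through November 2026 contribute their day counts.
Then 26 days into December 2026.
Total: 1 + 31 + 30 + 31 + 30 + 31 + 31 + 30 + 31 + 30 + 31 + 31 + 28 + 31 + 30 + 31 + 30 + 31 + 31 + 30 + 31 + 30 + 26 = 667.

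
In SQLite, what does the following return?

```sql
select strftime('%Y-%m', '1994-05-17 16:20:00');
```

1994-05

`%Y-%m` extracts the year-month: 1994-05.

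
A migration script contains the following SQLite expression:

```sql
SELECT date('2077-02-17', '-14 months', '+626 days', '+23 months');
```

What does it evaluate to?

2079-08-03

Adding -14 months to 2077-02-17 gives 2075-12-17.
Applying '+626 days' to 2075-12-17: counting 626 days forward gives 2077-09-03.
Adding +23 months to 2077-09-03 gives 2079-08-03.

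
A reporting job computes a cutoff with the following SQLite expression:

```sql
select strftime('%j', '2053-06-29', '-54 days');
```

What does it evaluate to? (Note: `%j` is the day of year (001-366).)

First apply '-54 days': 2053-06-29 → 2053-05-06.
Day-of-year for 2053-05-06: days since 2053-01-01 inclusive = 126, zero-padded to 126.

126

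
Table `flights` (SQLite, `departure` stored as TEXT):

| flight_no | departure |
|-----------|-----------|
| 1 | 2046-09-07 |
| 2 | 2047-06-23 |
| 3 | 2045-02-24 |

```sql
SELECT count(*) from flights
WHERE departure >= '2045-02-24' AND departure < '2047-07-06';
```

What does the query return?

Rows in [2045-02-24, 2047-07-06): 2046-09-07, 2047-06-23, 2045-02-24 → 3 rows.

3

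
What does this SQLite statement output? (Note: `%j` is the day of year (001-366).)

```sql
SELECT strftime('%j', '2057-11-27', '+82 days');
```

First apply '+82 days': 2057-11-27 → 2058-02-17.
Day-of-year for 2058-02-17: days since 2058-01-01 inclusive = 48, zero-padded to 048.

048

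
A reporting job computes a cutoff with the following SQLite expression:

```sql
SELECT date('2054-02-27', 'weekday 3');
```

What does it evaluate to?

2054-03-04

`weekday 3` advances to the next Wednesday; 2054-02-27 is a Friday, so it moves forward to 2054-03-04.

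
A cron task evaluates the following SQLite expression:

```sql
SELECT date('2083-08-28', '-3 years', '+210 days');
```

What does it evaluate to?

Adding -3 years to 2083-08-28 gives 2080-08-28.
Applying '+210 days' to 2080-08-28: counting 210 days forward gives 2081-03-26.

2081-03-26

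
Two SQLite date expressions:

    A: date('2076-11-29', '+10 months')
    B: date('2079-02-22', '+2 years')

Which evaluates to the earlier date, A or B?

A

A = 2077-09-29.
B = 2081-02-22.
A is earlier.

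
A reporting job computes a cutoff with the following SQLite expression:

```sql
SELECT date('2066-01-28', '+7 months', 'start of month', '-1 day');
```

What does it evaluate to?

2066-07-31

Adding +7 months to 2066-01-28 gives 2066-08-28.
`start of month` rewinds 2066-08-28 to 2066-08-01.
Going back 1 day from 2066-08-01 reaches 2066-07-31 (last day of July, 31 days).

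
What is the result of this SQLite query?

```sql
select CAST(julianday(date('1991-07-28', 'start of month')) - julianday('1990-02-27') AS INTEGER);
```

`start of month` rewinds 1991-07-28 to 1991-07-01.
1 day remains in February 1990 after the 27th (28 − 27).
Full months from March 1990 through June 1991 contribute their day counts.
Then 1 day into July 1991.
Total: 1 + 31 + 30 + 31 + 30 + 31 + 31 + 30 + 31 + 30 + 31 + 31 + 28 + 31 + 30 + 31 + 30 + 1 = 489.

489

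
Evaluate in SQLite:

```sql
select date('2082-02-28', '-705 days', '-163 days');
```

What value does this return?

Applying '-705 days' to 2082-02-28: counting 705 days back gives 2080-03-25.
Applying '-163 days' to 2080-03-25: counting 163 days back gives 2079-10-14.

2079-10-14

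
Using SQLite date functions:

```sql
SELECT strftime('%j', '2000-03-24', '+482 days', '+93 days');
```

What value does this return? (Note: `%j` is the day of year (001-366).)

293

First apply '+482 days', '+93 days': 2000-03-24 → 2001-10-20.
Day-of-year for 2001-10-20: days since 2001-01-01 inclusive = 293, zero-padded to 293.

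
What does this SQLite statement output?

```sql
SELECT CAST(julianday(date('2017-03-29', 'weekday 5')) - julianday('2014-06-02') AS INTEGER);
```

1033

`weekday 5` advances to the next Friday; 2017-03-29 is a Wednesday, so it moves forward to 2017-03-31.
28 days remain in June 2014 after the 2nd (30 − 2).
Full months from July 2014 through February 2017 contribute their day counts.
Then 31 days into March 2017.
Total: 28 + 31 + 31 + 30 + 31 + 30 + 31 + 31 + 28 + 31 + 30 + 31 + 30 + 31 + 31 + 30 + 31 + 30 + 31 + 31 + 29 + 31 + 30 + 31 + 30 + 31 + 31 + 30 + 31 + 30 + 31 + 31 + 28 + 31 = 1033.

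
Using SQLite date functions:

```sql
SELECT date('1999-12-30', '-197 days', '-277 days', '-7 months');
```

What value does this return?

1998-02-12

Applying '-197 days' to 1999-12-30: counting 197 days back gives 1999-06-16.
Applying '-277 days' to 1999-06-16: counting 277 days back gives 1998-09-12.
Adding -7 months to 1998-09-12 gives 1998-02-12.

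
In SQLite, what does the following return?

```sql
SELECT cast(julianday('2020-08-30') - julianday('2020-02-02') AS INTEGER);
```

27 days remain in February 2020 after the 2nd (29 − 2).
March 2020: 31 days.
April 2020: 30 days.
May 2020: 31 days.
June 2020: 30 days.
July 2020: 31 days.
Then 30 days into August 2020.
Total: 27 + 31 + 30 + 31 + 30 + 31 + 30 = 210.

210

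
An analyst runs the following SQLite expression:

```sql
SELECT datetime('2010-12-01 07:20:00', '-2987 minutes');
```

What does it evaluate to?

2987 minutes = 49h 47m; -2987 minutes from 2010-12-01 07:20:00 is 2010-11-29 05:33:00 (crosses midnight).

2010-11-29 05:33:00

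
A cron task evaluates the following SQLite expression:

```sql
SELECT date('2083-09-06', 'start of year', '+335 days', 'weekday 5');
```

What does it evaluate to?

`start of year` rewinds 2083-09-06 to 2083-01-01.
Applying '+335 days' to 2083-01-01: counting 335 days forward gives 2083-12-02.
`weekday 5` advances to the next Friday; 2083-12-02 is a Thursday, so it moves forward to 2083-12-03.

2083-12-03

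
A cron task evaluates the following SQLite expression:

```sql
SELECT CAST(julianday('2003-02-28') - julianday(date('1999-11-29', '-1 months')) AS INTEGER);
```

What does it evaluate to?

1218

Adding -1 month to 1999-11-29 gives 1999-10-29.
2 days remain in October 1999 after the 29th (31 − 29).
Full months from November 1999 through January 2003 contribute their day counts.
Then 28 days into February 2003.
Total: 2 + 30 + 31 + 31 + 29 + 31 + 30 + 31 + 30 + 31 + 31 + 30 + 31 + 30 + 31 + 31 + 28 + 31 + 30 + 31 + 30 + 31 + 31 + 30 + 31 + 30 + 31 + 31 + 28 + 31 + 30 + 31 + 30 + 31 + 31 + 30 + 31 + 30 + 31 + 31 + 28 = 1218.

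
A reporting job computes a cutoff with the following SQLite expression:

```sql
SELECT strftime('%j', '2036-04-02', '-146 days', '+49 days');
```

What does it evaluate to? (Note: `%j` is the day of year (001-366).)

First apply '-146 days', '+49 days': 2036-04-02 → 2035-12-27.
Day-of-year for 2035-12-27: days since 2035-01-01 inclusive = 361, zero-padded to 361.

361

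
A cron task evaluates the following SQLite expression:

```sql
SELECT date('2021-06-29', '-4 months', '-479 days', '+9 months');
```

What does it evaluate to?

Adding -4 months to 2021-06-29 targets 2021-02-29. February 2021 has only 28 days, so SQLite normalizes the 1-day overflow forward to 2021-03-01.
Applying '-479 days' to 2021-03-01: counting 479 days back gives 2019-11-08.
Adding +9 months to 2019-11-08 gives 2020-08-08.

2020-08-08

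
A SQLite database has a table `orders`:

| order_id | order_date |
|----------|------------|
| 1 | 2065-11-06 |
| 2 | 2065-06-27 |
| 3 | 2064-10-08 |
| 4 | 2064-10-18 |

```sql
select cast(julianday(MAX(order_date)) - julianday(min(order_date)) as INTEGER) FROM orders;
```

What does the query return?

394

MIN = 2064-10-08, MAX = 2065-11-06.
23 days remain in October 2064 after the 8th (31 − 8).
Full months from November 2064 through October 2065 contribute their day counts.
Then 6 days into November 2065.
Total: 23 + 30 + 31 + 31 + 28 + 31 + 30 + 31 + 30 + 31 + 31 + 30 + 31 + 6 = 394.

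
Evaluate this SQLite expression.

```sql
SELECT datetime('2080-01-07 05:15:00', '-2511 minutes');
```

2511 minutes = 41h 51m; -2511 minutes from 2080-01-07 05:15:00 is 2080-01-05 11:24:00 (crosses midnight).

2080-01-05 11:24:00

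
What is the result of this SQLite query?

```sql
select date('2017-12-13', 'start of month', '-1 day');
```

2017-11-30

`start of month` rewinds 2017-12-13 to 2017-12-01.
Going back 1 day from 2017-12-01 reaches 2017-11-30 (last day of November, 30 days).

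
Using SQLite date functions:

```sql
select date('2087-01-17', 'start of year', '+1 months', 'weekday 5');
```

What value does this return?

2087-02-07

`start of year` rewinds 2087-01-17 to 2087-01-01.
Adding +1 month to 2087-01-01 gives 2087-02-01.
`weekday 5` advances to the next Friday; 2087-02-01 is a Saturday, so it moves forward to 2087-02-07.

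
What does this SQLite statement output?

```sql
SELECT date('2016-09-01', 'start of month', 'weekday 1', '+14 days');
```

2016-09-19

`start of month` rewinds 2016-09-01 to 2016-09-01.
`weekday 1` advances to the next Monday; 2016-09-01 is a Thursday, so it moves forward to 2016-09-05.
Advancing 14 more days within September lands on 2016-09-19.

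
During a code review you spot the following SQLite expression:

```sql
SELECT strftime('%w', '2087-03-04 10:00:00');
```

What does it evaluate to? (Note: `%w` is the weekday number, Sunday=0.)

2

2087-03-04 is a Tuesday; with Sunday=0 that is 2.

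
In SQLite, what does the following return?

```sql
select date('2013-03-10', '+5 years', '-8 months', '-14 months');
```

Adding +5 years to 2013-03-10 gives 2018-03-10.
Adding -8 months to 2018-03-10 gives 2017-07-10.
Adding -14 months to 2017-07-10 gives 2016-05-10.

2016-05-10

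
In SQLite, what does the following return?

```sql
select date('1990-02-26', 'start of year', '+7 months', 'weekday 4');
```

1990-08-02

`start of year` rewinds 1990-02-26 to 1990-01-01.
Adding +7 months to 1990-01-01 gives 1990-08-01.
`weekday 4` advances to the next Thursday; 1990-08-01 is a Wednesday, so it moves forward to 1990-08-02.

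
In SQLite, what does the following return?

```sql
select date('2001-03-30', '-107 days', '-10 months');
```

Applying '-107 days' to 2001-03-30: counting 107 days back gives 2000-12-13.
Adding -10 months to 2000-12-13 gives 2000-02-13.

2000-02-13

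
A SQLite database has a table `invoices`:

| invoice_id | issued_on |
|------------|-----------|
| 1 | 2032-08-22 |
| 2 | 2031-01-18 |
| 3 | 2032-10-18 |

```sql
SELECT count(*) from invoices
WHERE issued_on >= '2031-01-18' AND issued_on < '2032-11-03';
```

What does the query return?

3

Rows in [2031-01-18, 2032-11-03): 2032-08-22, 2031-01-18, 2032-10-18 → 3 rows.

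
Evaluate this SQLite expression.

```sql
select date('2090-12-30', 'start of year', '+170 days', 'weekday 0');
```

`start of year` rewinds 2090-12-30 to 2090-01-01.
Applying '+170 days' to 2090-01-01: counting 170 days forward gives 2090-06-20.
`weekday 0` advances to the next Sunday; 2090-06-20 is a Tuesday, so it moves forward to 2090-06-25.

2090-06-25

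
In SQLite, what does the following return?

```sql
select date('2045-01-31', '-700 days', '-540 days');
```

2041-09-09

Applying '-700 days' to 2045-01-31: counting 700 days back gives 2043-03-03.
Applying '-540 days' to 2043-03-03: counting 540 days back gives 2041-09-09.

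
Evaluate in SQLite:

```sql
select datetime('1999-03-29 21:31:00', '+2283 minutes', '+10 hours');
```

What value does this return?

1999-03-31 21:34:00

2283 minutes = 38h 3m; +2283 minutes from 1999-03-29 21:31:00 is 1999-03-31 11:34:00 (crosses midnight).
+10 hours from 1999-03-31 11:34:00 is 1999-03-31 21:34:00.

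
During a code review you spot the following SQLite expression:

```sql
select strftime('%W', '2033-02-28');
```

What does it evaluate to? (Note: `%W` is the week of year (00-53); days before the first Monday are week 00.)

09

2033-02-28 is a Monday. SQLite's %W counts Mondays since the year started; the result is 09.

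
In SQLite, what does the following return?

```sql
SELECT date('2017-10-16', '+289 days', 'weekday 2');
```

Applying '+289 days' to 2017-10-16: counting 289 days forward gives 2018-08-01.
`weekday 2` advances to the next Tuesday; 2018-08-01 is a Wednesday, so it moves forward to 2018-08-07.

2018-08-07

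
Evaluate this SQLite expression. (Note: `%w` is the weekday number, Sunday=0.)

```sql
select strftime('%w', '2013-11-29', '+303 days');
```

First apply '+303 days': 2013-11-29 → 2014-09-28.
2014-09-28 is a Sunday; with Sunday=0 that is 0.

0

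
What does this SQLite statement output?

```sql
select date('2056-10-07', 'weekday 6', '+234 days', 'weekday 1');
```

`weekday 6` advances to the next Saturday; 2056-10-07 is already a Saturday, so it stays at 2056-10-07.
Applying '+234 days' to 2056-10-07: counting 234 days forward gives 2057-05-29.
`weekday 1` advances to the next Monday; 2057-05-29 is a Tuesday, so it moves forward to 2057-06-04.

2057-06-04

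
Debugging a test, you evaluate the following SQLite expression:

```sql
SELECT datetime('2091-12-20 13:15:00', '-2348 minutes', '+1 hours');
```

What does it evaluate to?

2091-12-18 23:07:00

2348 minutes = 39h 8m; -2348 minutes from 2091-12-20 13:15:00 is 2091-12-18 22:07:00 (crosses midnight).
+1 hours from 2091-12-18 22:07:00 is 2091-12-18 23:07:00.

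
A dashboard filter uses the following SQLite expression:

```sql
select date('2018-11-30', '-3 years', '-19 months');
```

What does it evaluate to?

Adding -3 years to 2018-11-30 gives 2015-11-30.
Adding -19 months to 2015-11-30 gives 2014-04-30.

2014-04-30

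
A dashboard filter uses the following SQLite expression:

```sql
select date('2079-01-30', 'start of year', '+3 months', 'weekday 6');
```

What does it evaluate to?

2079-04-01

`start of year` rewinds 2079-01-30 to 2079-01-01.
Adding +3 months to 2079-01-01 gives 2079-04-01.
`weekday 6` advances to the next Saturday; 2079-04-01 is already a Saturday, so it stays at 2079-04-01.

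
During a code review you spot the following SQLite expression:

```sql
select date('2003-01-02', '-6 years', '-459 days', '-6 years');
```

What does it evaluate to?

Adding -6 years to 2003-01-02 gives 1997-01-02.
Applying '-459 days' to 1997-01-02: counting 459 days back gives 1995-10-01.
Adding -6 years to 1995-10-01 gives 1989-10-01.

1989-10-01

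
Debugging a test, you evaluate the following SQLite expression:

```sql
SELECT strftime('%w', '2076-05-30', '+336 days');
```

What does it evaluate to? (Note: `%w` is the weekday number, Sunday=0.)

First apply '+336 days': 2076-05-30 → 2077-05-01.
2077-05-01 is a Saturday; with Sunday=0 that is 6.

6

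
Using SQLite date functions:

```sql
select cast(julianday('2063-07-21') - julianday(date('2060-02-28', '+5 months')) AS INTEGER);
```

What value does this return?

1088

Adding +5 months to 2060-02-28 gives 2060-07-28.
3 days remain in July 2060 after the 28th (31 − 28).
Full months from August 2060 through June 2063 contribute their day counts.
Then 21 days into July 2063.
Total: 3 + 31 + 30 + 31 + 30 + 31 + 31 + 28 + 31 + 30 + 31 + 30 + 31 + 31 + 30 + 31 + 30 + 31 + 31 + 28 + 31 + 30 + 31 + 30 + 31 + 31 + 30 + 31 + 30 + 31 + 31 + 28 + 31 + 30 + 31 + 30 + 21 = 1088.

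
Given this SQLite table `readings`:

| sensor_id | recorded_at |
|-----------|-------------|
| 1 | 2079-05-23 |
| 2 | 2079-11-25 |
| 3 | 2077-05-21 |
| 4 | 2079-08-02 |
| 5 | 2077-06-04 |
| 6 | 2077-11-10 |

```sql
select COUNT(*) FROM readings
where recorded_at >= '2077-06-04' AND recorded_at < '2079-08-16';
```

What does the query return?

4

Rows in [2077-06-04, 2079-08-16): 2079-05-23, 2079-08-02, 2077-06-04, 2077-11-10 → 4 rows.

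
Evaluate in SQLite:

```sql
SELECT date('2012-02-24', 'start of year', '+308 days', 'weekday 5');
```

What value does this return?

2012-11-09

`start of year` rewinds 2012-02-24 to 2012-01-01.
Applying '+308 days' to 2012-01-01: counting 308 days forward gives 2012-11-04.
`weekday 5` advances to the next Friday; 2012-11-04 is a Sunday, so it moves forward to 2012-11-09.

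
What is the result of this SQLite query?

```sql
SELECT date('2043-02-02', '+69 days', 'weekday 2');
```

Applying '+69 days' to 2043-02-02: counting 69 days forward gives 2043-04-12.
`weekday 2` advances to the next Tuesday; 2043-04-12 is a Sunday, so it moves forward to 2043-04-14.

2043-04-14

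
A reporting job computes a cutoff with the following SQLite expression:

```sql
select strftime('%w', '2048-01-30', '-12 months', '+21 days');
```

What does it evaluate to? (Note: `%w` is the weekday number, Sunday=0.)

3

First apply '-12 months', '+21 days': 2048-01-30 → 2047-02-20.
2047-02-20 is a Wednesday; with Sunday=0 that is 3.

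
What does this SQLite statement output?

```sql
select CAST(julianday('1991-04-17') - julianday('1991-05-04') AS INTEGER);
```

-17

13 days remain in April 1991 after the 17th (30 − 17).
Then 4 days into May 1991.
Total: 13 + 4 = 17.
The subtraction is earlier − later, so the result is −17 → -17.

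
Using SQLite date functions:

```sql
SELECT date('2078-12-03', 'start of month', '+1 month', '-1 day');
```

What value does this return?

`start of month` rewinds 2078-12-03 to 2078-12-01.
Adding +1 month to 2078-12-01 gives 2079-01-01.
Going back 1 day from 2079-01-01 reaches 2078-12-31 (last day of December, 31 days).

2078-12-31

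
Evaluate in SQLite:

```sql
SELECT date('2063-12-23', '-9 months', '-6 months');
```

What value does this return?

2062-09-23

Adding -9 months to 2063-12-23 gives 2063-03-23.
Adding -6 months to 2063-03-23 gives 2062-09-23.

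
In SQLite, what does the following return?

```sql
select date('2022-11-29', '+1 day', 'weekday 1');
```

Advancing 1 more day within November lands on 2022-11-30.
`weekday 1` advances to the next Monday; 2022-11-30 is a Wednesday, so it moves forward to 2022-12-05.

2022-12-05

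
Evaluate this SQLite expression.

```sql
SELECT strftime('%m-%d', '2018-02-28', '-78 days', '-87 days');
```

09-16

First apply '-78 days', '-87 days': 2018-02-28 → 2017-09-16.
`%m-%d` extracts the month-day: 09-16.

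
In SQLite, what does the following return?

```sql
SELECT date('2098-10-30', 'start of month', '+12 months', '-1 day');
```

2099-09-30

`start of month` rewinds 2098-10-30 to 2098-10-01.
Adding +12 months to 2098-10-01 gives 2099-10-01.
Going back 1 day from 2099-10-01 reaches 2099-09-30 (last day of September, 30 days).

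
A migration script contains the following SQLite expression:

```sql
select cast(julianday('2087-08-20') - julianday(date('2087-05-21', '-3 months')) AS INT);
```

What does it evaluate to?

180

Adding -3 months to 2087-05-21 gives 2087-02-21.
7 days remain in February 2087 after the 21st (28 − 21).
March 2087: 31 days.
April 2087: 30 days.
May 2087: 31 days.
June 2087: 30 days.
July 2087: 31 days.
Then 20 days into August 2087.
Total: 7 + 31 + 30 + 31 + 30 + 31 + 20 = 180.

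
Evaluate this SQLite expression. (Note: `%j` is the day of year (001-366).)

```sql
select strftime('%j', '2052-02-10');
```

041

Day-of-year for 2052-02-10: days since 2052-01-01 inclusive = 41, zero-padded to 041.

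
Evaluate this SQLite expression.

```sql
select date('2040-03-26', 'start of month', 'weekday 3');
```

`start of month` rewinds 2040-03-26 to 2040-03-01.
`weekday 3` advances to the next Wednesday; 2040-03-01 is a Thursday, so it moves forward to 2040-03-07.

2040-03-07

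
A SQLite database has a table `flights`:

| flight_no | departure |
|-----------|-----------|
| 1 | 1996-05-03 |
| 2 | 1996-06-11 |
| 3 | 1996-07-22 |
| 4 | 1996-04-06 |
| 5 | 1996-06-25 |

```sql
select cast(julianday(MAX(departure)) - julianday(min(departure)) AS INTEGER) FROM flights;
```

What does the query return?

107

MIN = 1996-04-06, MAX = 1996-07-22.
24 days remain in April 1996 after the 6th (30 − 6).
May 1996: 31 days.
June 1996: 30 days.
Then 22 days into July 1996.
Total: 24 + 31 + 30 + 22 = 107.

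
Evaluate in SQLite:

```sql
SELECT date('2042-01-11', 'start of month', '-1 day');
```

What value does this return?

2041-12-31

`start of month` rewinds 2042-01-11 to 2042-01-01.
Going back 1 day from 2042-01-01 reaches 2041-12-31 (last day of December, 31 days).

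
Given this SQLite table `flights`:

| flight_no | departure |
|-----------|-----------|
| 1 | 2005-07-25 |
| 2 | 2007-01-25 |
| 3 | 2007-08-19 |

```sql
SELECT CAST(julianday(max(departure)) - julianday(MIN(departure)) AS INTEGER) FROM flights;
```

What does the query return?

MIN = 2005-07-25, MAX = 2007-08-19.
6 days remain in July 2005 after the 25th (31 − 25).
Full months from August 2005 through July 2007 contribute their day counts.
Then 19 days into August 2007.
Total: 6 + 31 + 30 + 31 + 30 + 31 + 31 + 28 + 31 + 30 + 31 + 30 + 31 + 31 + 30 + 31 + 30 + 31 + 31 + 28 + 31 + 30 + 31 + 30 + 31 + 19 = 755.

755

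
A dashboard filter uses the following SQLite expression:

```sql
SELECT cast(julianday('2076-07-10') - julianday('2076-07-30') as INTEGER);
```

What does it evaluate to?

-20

Both dates are in July 2076: 30 − 10 = 20.
The subtraction is earlier − later, so the result is −20 → -20.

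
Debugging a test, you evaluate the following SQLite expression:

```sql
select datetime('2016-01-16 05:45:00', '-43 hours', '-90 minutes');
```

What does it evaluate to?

-43 hours from 2016-01-16 05:45:00 is 2016-01-14 10:45:00 (crosses midnight).
90 minutes = 1h 30m; -90 minutes from 2016-01-14 10:45:00 is 2016-01-14 09:15:00.

2016-01-14 09:15:00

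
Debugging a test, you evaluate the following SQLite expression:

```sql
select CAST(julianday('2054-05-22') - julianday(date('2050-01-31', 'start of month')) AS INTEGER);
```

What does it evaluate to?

`start of month` rewinds 2050-01-31 to 2050-01-01.
30 days remain in January 2050 after the 1st (31 − 1).
Full months from February 2050 through April 2054 contribute their day counts.
Then 22 days into May 2054.
Total: 30 + 28 + 31 + 30 + 31 + 30 + 31 + 31 + 30 + 31 + 30 + 31 + 31 + 28 + 31 + 30 + 31 + 30 + 31 + 31 + 30 + 31 + 30 + 31 + 31 + 29 + 31 + 30 + 31 + 30 + 31 + 31 + 30 + 31 + 30 + 31 + 31 + 28 + 31 + 30 + 31 + 30 + 31 + 31 + 30 + 31 + 30 + 31 + 31 + 28 + 31 + 30 + 22 = 1602.

1602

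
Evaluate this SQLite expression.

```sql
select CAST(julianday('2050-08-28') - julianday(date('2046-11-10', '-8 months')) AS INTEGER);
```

1632

Adding -8 months to 2046-11-10 gives 2046-03-10.
21 days remain in March 2046 after the 10th (31 − 10).
Full months from April 2046 through July 2050 contribute their day counts.
Then 28 days into August 2050.
Total: 21 + 30 + 31 + 30 + 31 + 31 + 30 + 31 + 30 + 31 + 31 + 28 + 31 + 30 + 31 + 30 + 31 + 31 + 30 + 31 + 30 + 31 + 31 + 29 + 31 + 30 + 31 + 30 + 31 + 31 + 30 + 31 + 30 + 31 + 31 + 28 + 31 + 30 + 31 + 30 + 31 + 31 + 30 + 31 + 30 + 31 + 31 + 28 + 31 + 30 + 31 + 30 + 31 + 28 = 1632.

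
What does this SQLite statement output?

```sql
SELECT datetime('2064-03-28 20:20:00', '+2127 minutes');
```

2127 minutes = 35h 27m; +2127 minutes from 2064-03-28 20:20:00 is 2064-03-30 07:47:00 (crosses midnight).

2064-03-30 07:47:00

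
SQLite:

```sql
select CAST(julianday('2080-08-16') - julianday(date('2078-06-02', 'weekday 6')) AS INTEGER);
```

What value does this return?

`weekday 6` advances to the next Saturday; 2078-06-02 is a Thursday, so it moves forward to 2078-06-04.
26 days remain in June 2078 after the 4th (30 − 4).
Full months from July 2078 through July 2080 contribute their day counts.
Then 16 days into August 2080.
Total: 26 + 31 + 31 + 30 + 31 + 30 + 31 + 31 + 28 + 31 + 30 + 31 + 30 + 31 + 31 + 30 + 31 + 30 + 31 + 31 + 29 + 31 + 30 + 31 + 30 + 31 + 16 = 804.

804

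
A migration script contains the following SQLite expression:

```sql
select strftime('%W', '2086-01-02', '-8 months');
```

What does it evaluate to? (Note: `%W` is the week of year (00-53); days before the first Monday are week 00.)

First apply '-8 months': 2086-01-02 → 2085-05-02.
2085-05-02 is a Wednesday. SQLite's %W counts Mondays since the year started; the result is 18.

18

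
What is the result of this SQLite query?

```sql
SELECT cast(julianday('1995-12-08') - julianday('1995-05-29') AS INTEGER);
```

2 days remain in May 1995 after the 29th (31 − 29).
Full months from June 1995 through November 1995 contribute their day counts.
Then 8 days into December 1995.
Total: 2 + 30 + 31 + 31 + 30 + 31 + 30 + 8 = 193.

193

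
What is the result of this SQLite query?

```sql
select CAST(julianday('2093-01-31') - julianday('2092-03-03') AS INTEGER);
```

28 days remain in March 2092 after the 3rd (31 − 3).
Full months from April 2092 through December 2092 contribute their day counts.
Then 31 days into January 2093.
Total: 28 + 30 + 31 + 30 + 31 + 31 + 30 + 31 + 30 + 31 + 31 = 334.

334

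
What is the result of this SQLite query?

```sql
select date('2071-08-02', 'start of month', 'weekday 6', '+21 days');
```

`start of month` rewinds 2071-08-02 to 2071-08-01.
`weekday 6` advances to the next Saturday; 2071-08-01 is already a Saturday, so it stays at 2071-08-01.
Advancing 21 more days within August lands on 2071-08-22.

2071-08-22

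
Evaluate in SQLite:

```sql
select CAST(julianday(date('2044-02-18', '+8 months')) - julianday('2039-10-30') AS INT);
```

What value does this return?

1815

Adding +8 months to 2044-02-18 gives 2044-10-18.
1 day remains in October 2039 after the 30th (31 − 30).
Full months from November 2039 through September 2044 contribute their day counts.
Then 18 days into October 2044.
Total: 1 + 30 + 31 + 31 + 29 + 31 + 30 + 31 + 30 + 31 + 31 + 30 + 31 + 30 + 31 + 31 + 28 + 31 + 30 + 31 + 30 + 31 + 31 + 30 + 31 + 30 + 31 + 31 + 28 + 31 + 30 + 31 + 30 + 31 + 31 + 30 + 31 + 30 + 31 + 31 + 28 + 31 + 30 + 31 + 30 + 31 + 31 + 30 + 31 + 30 + 31 + 31 + 29 + 31 + 30 + 31 + 30 + 31 + 31 + 30 + 18 = 1815.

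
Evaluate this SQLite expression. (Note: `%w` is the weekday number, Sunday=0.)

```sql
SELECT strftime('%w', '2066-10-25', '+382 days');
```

5

First apply '+382 days': 2066-10-25 → 2067-11-11.
2067-11-11 is a Friday; with Sunday=0 that is 5.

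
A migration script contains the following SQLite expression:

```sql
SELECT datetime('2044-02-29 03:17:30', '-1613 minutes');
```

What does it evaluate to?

1613 minutes = 26h 53m; -1613 minutes from 2044-02-29 03:17:30 is 2044-02-28 00:24:30 (crosses midnight).

2044-02-28 00:24:30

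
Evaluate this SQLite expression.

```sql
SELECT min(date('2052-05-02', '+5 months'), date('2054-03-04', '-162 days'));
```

2052-10-02

date('2052-05-02', '+5 months') → 2052-10-02.
date('2054-03-04', '-162 days') → 2053-09-23.
Earlier of the two is 2052-10-02.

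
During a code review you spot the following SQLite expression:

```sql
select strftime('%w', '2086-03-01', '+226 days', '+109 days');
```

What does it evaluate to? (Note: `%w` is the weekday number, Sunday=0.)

4

First apply '+226 days', '+109 days': 2086-03-01 → 2087-01-30.
2087-01-30 is a Thursday; with Sunday=0 that is 4.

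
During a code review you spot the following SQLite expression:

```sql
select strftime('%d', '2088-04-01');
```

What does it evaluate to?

01

`%d` extracts the 2-digit day of month: 01.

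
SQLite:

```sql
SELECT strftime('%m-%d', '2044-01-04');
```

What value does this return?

`%m-%d` extracts the month-day: 01-04.

01-04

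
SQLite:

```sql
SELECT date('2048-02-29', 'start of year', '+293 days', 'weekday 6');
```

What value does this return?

2048-10-24

`start of year` rewinds 2048-02-29 to 2048-01-01.
Applying '+293 days' to 2048-01-01: counting 293 days forward gives 2048-10-20.
`weekday 6` advances to the next Saturday; 2048-10-20 is a Tuesday, so it moves forward to 2048-10-24.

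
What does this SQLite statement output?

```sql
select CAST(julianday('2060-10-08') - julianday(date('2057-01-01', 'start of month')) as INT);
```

`start of month` rewinds 2057-01-01 to 2057-01-01.
30 days remain in January 2057 after the 1st (31 − 1).
Full months from February 2057 through September 2060 contribute their day counts.
Then 8 days into October 2060.
Total: 30 + 28 + 31 + 30 + 31 + 30 + 31 + 31 + 30 + 31 + 30 + 31 + 31 + 28 + 31 + 30 + 31 + 30 + 31 + 31 + 30 + 31 + 30 + 31 + 31 + 28 + 31 + 30 + 31 + 30 + 31 + 31 + 30 + 31 + 30 + 31 + 31 + 29 + 31 + 30 + 31 + 30 + 31 + 31 + 30 + 8 = 1376.

1376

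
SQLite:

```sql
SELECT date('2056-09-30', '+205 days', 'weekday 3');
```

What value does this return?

Applying '+205 days' to 2056-09-30: counting 205 days forward gives 2057-04-23.
`weekday 3` advances to the next Wednesday; 2057-04-23 is a Monday, so it moves forward to 2057-04-25.

2057-04-25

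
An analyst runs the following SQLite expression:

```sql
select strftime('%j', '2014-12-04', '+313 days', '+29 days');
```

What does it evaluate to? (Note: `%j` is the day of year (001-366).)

315

First apply '+313 days', '+29 days': 2014-12-04 → 2015-11-11.
Day-of-year for 2015-11-11: days since 2015-01-01 inclusive = 315, zero-padded to 315.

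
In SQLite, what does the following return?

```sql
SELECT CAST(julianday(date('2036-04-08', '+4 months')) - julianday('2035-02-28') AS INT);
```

Adding +4 months to 2036-04-08 gives 2036-08-08.
0 days remain in February 2035 after the 28th (28 − 28).
Full months from March 2035 through July 2036 contribute their day counts.
Then 8 days into August 2036.
Total: 0 + 31 + 30 + 31 + 30 + 31 + 31 + 30 + 31 + 30 + 31 + 31 + 29 + 31 + 30 + 31 + 30 + 31 + 8 = 527.

527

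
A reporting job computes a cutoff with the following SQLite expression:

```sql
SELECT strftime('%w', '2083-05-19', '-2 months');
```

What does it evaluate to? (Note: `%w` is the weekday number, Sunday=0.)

5

First apply '-2 months': 2083-05-19 → 2083-03-19.
2083-03-19 is a Friday; with Sunday=0 that is 5.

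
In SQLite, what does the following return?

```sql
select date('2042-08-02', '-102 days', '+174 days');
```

2042-10-13

Applying '-102 days' to 2042-08-02: counting 102 days back gives 2042-04-22.
Applying '+174 days' to 2042-04-22: counting 174 days forward gives 2042-10-13.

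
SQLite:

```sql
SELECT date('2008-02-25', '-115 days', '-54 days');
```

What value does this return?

Applying '-115 days' to 2008-02-25: counting 115 days back gives 2007-11-02.
Applying '-54 days' to 2007-11-02: counting 54 days back gives 2007-09-09.

2007-09-09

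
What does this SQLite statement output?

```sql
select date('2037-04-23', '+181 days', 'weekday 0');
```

2037-10-25

Applying '+181 days' to 2037-04-23: counting 181 days forward gives 2037-10-21.
`weekday 0` advances to the next Sunday; 2037-10-21 is a Wednesday, so it moves forward to 2037-10-25.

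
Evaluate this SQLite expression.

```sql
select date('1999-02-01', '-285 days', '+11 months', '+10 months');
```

Applying '-285 days' to 1999-02-01: counting 285 days back gives 1998-04-22.
Adding +11 months to 1998-04-22 gives 1999-03-22.
Adding +10 months to 1999-03-22 gives 2000-01-22.

2000-01-22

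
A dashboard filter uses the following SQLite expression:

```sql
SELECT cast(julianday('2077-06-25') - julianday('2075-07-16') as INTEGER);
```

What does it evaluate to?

15 days remain in July 2075 after the 16th (31 − 16).
Full months from August 2075 through May 2077 contribute their day counts.
Then 25 days into June 2077.
Total: 15 + 31 + 30 + 31 + 30 + 31 + 31 + 29 + 31 + 30 + 31 + 30 + 31 + 31 + 30 + 31 + 30 + 31 + 31 + 28 + 31 + 30 + 31 + 25 = 710.

710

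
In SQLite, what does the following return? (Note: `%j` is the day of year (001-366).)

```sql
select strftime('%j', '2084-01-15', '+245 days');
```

260

First apply '+245 days': 2084-01-15 → 2084-09-16.
Day-of-year for 2084-09-16: days since 2084-01-01 inclusive = 260, zero-padded to 260.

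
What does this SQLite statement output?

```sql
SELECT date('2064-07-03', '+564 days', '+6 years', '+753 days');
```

Applying '+564 days' to 2064-07-03: counting 564 days forward gives 2066-01-18.
Adding +6 years to 2066-01-18 gives 2072-01-18.
Applying '+753 days' to 2072-01-18: counting 753 days forward gives 2074-02-09.

2074-02-09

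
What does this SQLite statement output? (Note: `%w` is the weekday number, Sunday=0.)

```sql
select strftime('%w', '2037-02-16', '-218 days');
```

0

First apply '-218 days': 2037-02-16 → 2036-07-13.
2036-07-13 is a Sunday; with Sunday=0 that is 0.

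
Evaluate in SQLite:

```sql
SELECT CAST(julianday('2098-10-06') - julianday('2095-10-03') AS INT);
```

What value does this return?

28 days remain in October 2095 after the 3rd (31 − 3).
Full months from November 2095 through September 2098 contribute their day counts.
Then 6 days into October 2098.
Total: 28 + 30 + 31 + 31 + 29 + 31 + 30 + 31 + 30 + 31 + 31 + 30 + 31 + 30 + 31 + 31 + 28 + 31 + 30 + 31 + 30 + 31 + 31 + 30 + 31 + 30 + 31 + 31 + 28 + 31 + 30 + 31 + 30 + 31 + 31 + 30 + 6 = 1099.

1099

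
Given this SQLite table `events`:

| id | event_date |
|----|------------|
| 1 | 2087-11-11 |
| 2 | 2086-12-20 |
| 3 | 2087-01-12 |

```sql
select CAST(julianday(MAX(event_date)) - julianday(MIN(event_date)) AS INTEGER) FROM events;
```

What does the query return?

326

MIN = 2086-12-20, MAX = 2087-11-11.
11 days remain in December 2086 after the 20th (31 − 20).
Full months from January 2087 through October 2087 contribute their day counts.
Then 11 days into November 2087.
Total: 11 + 31 + 28 + 31 + 30 + 31 + 30 + 31 + 31 + 30 + 31 + 11 = 326.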